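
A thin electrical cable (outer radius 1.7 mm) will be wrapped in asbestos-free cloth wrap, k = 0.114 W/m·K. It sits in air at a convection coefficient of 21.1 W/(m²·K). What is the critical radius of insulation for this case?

For a cylinder r_cr = k/h = 0.114/21.1
r_cr = 5.4 mm; since the bare radius (1.7 mm) is below r_cr, adding a thin layer of insulation will *increase* heat loss.

r_cr ≈ 5.4 mm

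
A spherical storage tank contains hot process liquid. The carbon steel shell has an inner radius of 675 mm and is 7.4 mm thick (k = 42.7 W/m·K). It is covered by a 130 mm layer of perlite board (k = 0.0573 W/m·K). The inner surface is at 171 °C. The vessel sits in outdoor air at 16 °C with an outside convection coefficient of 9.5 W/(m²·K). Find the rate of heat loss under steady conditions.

Spherical conduction: R = (1/r_in − 1/r_out)/(4πk) per layer; series-sum.
R_carbon steel shell = (1/0.675 − 1/0.6824)/(4π×42.7) = 2.994×10^-5 K/W
R_perlite board = (1/0.6824 − 1/0.8124)/(4π×0.0573) = 0.3257 K/W
R_outer film = 1/(h·4πr_o²) = 1/(9.5×4π×0.8124²) = 0.01269 K/W
R_total = 0.3384 K/W
Q = ΔT/R_total = 155/0.3384

Q ≈ 458 W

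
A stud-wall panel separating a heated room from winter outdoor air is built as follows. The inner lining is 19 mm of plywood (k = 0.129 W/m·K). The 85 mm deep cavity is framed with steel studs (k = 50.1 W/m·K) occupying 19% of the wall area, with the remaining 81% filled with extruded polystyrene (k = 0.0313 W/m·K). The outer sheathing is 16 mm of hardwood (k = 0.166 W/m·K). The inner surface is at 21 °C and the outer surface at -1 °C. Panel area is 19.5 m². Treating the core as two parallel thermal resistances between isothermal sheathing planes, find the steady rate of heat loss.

Q ≈ 1700 W

Sheathing layers in series; stud and cavity paths in parallel between them.
R_inner = 0.019/(0.129×19.5) = 0.007553 K/W
R_stud  = 0.085/(50.1×0.19×19.5) = 4.579×10^-4 K/W
R_cav   = 0.085/(0.0313×0.81×19.5) = 0.1719 K/W
1/R_core = 1/R_stud + 1/R_cav → R_core = 4.567×10^-4 K/W
R_outer = 0.016/(0.166×19.5) = 0.004943 K/W
R_total = 0.01295 K/W
Q = ΔT/R_total = 22/0.01295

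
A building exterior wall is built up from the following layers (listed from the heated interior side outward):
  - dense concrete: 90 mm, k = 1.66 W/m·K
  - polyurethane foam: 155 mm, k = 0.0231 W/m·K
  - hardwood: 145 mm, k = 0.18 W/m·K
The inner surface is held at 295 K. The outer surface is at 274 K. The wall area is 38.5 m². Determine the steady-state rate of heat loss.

Thermal resistances in series:
R_dense concrete = L/(kA) = 0.09/(1.66×38.5) = 0.001408 K/W
R_polyurethane foam = L/(kA) = 0.155/(0.0231×38.5) = 0.1743 K/W
R_hardwood = L/(kA) = 0.145/(0.18×38.5) = 0.02092 K/W
R_total = 0.1966 K/W
Q = ΔT / R_total = 21 / 0.1966

Q ≈ 107 W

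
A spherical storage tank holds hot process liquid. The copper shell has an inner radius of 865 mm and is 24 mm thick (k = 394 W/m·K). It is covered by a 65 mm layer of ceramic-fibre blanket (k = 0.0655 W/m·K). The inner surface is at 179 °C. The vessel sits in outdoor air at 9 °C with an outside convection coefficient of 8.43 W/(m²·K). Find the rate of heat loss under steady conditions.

Each spherical layer contributes R = (1/r_i − 1/r_o)/(4πk):
R_copper shell = (1/0.865 − 1/0.889)/(4π×394) = 6.304×10^-6 K/W
R_ceramic-fibre blanket = (1/0.889 − 1/0.954)/(4π×0.0655) = 0.09311 K/W
R_outer film = 1/(h·4πr_o²) = 1/(8.43×4π×0.954²) = 0.01037 K/W
R_total = 0.1035 K/W
Q = ΔT/R_total = 170/0.1035

Q ≈ 1640 W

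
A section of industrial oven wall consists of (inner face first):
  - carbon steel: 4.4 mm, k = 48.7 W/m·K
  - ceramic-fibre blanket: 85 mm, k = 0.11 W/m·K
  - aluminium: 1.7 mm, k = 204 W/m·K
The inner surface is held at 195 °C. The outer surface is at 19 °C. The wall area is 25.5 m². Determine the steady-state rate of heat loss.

Q ≈ 5810 W

Treating each layer as a thermal resistance in series:
R_carbon steel = L/(kA) = 0.0044/(48.7×25.5) = 3.543×10^-6 K/W
R_ceramic-fibre blanket = L/(kA) = 0.085/(0.11×25.5) = 0.0303 K/W
R_aluminium = L/(kA) = 0.0017/(204×25.5) = 3.268×10^-7 K/W
R_total = 0.03031 K/W
Q = ΔT / R_total = 176 / 0.03031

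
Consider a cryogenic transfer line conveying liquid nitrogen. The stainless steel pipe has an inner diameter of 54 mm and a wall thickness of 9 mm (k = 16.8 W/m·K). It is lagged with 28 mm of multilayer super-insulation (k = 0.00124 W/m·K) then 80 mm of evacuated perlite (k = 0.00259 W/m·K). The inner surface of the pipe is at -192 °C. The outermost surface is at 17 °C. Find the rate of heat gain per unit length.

q′ ≈ 1.69 W/m

Treating each annulus and film as a series resistance:
R_stainless steel pipe wall = ln(36/27)/(2π×16.8×1) = 0.002725 K/W
R_multilayer super-insulation = ln(64/36)/(2π×0.00124×1) = 73.85 K/W
R_evacuated perlite = ln(144/64)/(2π×0.00259×1) = 49.83 K/W
R_total = 123.7 K/W
Q = ΔT/R_total = 209/123.7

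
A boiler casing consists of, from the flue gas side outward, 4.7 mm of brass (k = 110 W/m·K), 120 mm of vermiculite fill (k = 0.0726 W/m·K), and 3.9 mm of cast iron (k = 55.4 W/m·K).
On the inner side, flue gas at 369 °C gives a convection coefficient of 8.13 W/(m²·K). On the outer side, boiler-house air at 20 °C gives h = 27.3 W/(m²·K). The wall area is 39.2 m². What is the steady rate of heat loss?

Q ≈ 7550 W

Model the wall as resistances in series:
R_inner film = 1/(h_i·A) = 1/(8.13×39.2) = 0.003138 K/W
R_brass = L/(kA) = 0.0047/(110×39.2) = 1.09×10^-6 K/W
R_vermiculite fill = L/(kA) = 0.12/(0.0726×39.2) = 0.04217 K/W
R_cast iron = L/(kA) = 0.0039/(55.4×39.2) = 1.796×10^-6 K/W
R_outer film = 1/(h_o·A) = 1/(27.3×39.2) = 9.344×10^-4 K/W
R_total = 0.04624 K/W
Q = ΔT / R_total = 349 / 0.04624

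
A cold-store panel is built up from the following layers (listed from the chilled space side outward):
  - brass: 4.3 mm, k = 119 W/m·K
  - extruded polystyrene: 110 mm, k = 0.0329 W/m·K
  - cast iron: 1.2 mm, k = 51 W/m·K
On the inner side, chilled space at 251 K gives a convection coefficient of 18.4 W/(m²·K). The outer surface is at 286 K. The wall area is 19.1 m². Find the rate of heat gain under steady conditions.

Q ≈ 197 W

Thermal resistances in series:
R_inner film = 1/(h_i·A) = 1/(18.4×19.1) = 0.002845 K/W
R_brass = L/(kA) = 0.0043/(119×19.1) = 1.892×10^-6 K/W
R_extruded polystyrene = L/(kA) = 0.11/(0.0329×19.1) = 0.1751 K/W
R_cast iron = L/(kA) = 0.0012/(51×19.1) = 1.232×10^-6 K/W
R_total = 0.1779 K/W
Q = ΔT / R_total = 35 / 0.1779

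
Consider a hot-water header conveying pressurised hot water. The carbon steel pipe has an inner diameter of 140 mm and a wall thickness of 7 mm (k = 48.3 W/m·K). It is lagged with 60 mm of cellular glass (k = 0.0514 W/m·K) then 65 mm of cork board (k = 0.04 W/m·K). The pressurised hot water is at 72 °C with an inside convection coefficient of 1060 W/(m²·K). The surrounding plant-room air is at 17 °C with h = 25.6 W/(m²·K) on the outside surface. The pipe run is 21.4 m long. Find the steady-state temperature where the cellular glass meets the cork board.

For a radial system each layer contributes R = ln(r_out/r_in)/(2πkL); films add R = 1/(hA).
R_inner film = 1/(h_i·2πr₁L) = 1/(1060×2π×0.07×21.4) = 1.002×10^-4 K/W
R_carbon steel pipe wall = ln(77/70)/(2π×48.3×21.4) = 1.468×10^-5 K/W
R_cellular glass = ln(137/77)/(2π×0.0514×21.4) = 0.08337 K/W
R_cork board = ln(202/137)/(2π×0.04×21.4) = 0.07219 K/W
R_outer film = 1/(h_o·2πr_oL) = 1/(25.6×2π×0.202×21.4) = 0.001438 K/W
R_total = 0.1571 K/W
Q = ΔT/R_total = 55/0.1571
Q = 350 W
T_interface = T_inner − Q·ΣR(inner→interface) = 72 − 350×0.08348

T ≈ 42.8 °C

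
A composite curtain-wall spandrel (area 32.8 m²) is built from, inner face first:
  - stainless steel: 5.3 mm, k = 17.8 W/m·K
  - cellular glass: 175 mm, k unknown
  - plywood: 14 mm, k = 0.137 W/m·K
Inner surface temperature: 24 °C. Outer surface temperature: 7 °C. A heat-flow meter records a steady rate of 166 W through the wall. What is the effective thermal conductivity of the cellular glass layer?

k ≈ 0.0537 W/(m·K)

Model the wall as resistances in series:
R_stainless steel = L/(kA) = 0.0053/(17.8×32.8) = 9.078×10^-6 K/W
R_plywood = L/(kA) = 0.014/(0.137×32.8) = 0.003116 K/W
Sum of known resistances R_other = 0.003125 K/W
Total R = ΔT/Q = 17/166 = 0.1024 K/W
R_cellular glass = R_total − R_other = 0.09929 K/W
k = L/(R·A) = 0.175/(0.09929×32.8)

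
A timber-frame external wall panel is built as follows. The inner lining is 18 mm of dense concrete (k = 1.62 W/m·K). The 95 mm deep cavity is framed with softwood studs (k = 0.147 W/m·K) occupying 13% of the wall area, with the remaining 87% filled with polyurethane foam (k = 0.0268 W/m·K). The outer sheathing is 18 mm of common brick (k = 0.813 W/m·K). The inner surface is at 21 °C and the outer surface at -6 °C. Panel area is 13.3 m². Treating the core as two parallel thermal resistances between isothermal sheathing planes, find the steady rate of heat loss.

Sheathing layers in series; stud and cavity paths in parallel between them.
R_inner = 0.018/(1.62×13.3) = 8.354×10^-4 K/W
R_stud  = 0.095/(0.147×0.13×13.3) = 0.3738 K/W
R_cav   = 0.095/(0.0268×0.87×13.3) = 0.3064 K/W
1/R_core = 1/R_stud + 1/R_cav → R_core = 0.1684 K/W
R_outer = 0.018/(0.813×13.3) = 0.001665 K/W
R_total = 0.1709 K/W
Q = ΔT/R_total = 27/0.1709

Q ≈ 158 W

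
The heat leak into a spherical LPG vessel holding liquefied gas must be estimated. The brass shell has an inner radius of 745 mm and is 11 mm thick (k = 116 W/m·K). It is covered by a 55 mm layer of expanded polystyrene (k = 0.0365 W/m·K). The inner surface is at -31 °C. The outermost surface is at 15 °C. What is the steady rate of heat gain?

For a spherical shell R = (1/r₁ − 1/r₂)/(4πk); film R = 1/(h·4πr²). In series:
R_brass shell = (1/0.745 − 1/0.756)/(4π×116) = 1.34×10^-5 K/W
R_expanded polystyrene = (1/0.756 − 1/0.811)/(4π×0.0365) = 0.1956 K/W
R_total = 0.1956 K/W
Q = ΔT/R_total = 46/0.1956

Q ≈ 235 W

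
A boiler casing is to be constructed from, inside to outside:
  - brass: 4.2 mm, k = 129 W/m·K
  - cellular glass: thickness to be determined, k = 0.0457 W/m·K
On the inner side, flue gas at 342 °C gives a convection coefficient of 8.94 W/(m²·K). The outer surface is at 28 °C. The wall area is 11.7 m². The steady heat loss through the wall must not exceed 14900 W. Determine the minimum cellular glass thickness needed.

L ≈ 6.15 mm

Treating each layer as a thermal resistance in series:
R_inner film = 1/(h_i·A) = 1/(8.94×11.7) = 0.00956 K/W
R_brass = L/(kA) = 0.0042/(129×11.7) = 2.783×10^-6 K/W
Sum of the known resistances R_other = 0.009563 K/W
Required total resistance R_tot = ΔT/Q_allow = 314/14900 = 0.02107 K/W
R_cellular glass = R_tot − R_other = 0.01151 K/W
L = R·k·A = 0.01151×0.0457×11.7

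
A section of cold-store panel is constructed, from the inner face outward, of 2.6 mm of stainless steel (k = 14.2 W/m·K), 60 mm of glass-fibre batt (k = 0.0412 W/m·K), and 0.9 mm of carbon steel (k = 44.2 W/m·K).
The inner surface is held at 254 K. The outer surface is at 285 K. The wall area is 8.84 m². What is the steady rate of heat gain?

Model the wall as resistances in series:
R_stainless steel = L/(kA) = 0.0026/(14.2×8.84) = 2.071×10^-5 K/W
R_glass-fibre batt = L/(kA) = 0.06/(0.0412×8.84) = 0.1647 K/W
R_carbon steel = L/(kA) = 0.0009/(44.2×8.84) = 2.303×10^-6 K/W
R_total = 0.1648 K/W
Q = ΔT / R_total = 31 / 0.1648

Q ≈ 188 W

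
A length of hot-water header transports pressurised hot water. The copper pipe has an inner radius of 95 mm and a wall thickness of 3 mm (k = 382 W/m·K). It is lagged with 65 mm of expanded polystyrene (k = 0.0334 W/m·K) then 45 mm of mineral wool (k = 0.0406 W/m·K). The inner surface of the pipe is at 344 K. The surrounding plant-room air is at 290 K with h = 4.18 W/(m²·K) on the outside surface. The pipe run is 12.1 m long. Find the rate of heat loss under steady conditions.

Q ≈ 183 W

Per-layer cylindrical resistances, series-summed:
R_copper pipe wall = ln(98/95)/(2π×382×12.1) = 1.071×10^-6 K/W
R_expanded polystyrene = ln(163/98)/(2π×0.0334×12.1) = 0.2004 K/W
R_mineral wool = ln(208/163)/(2π×0.0406×12.1) = 0.07898 K/W
R_outer film = 1/(h_o·2πr_oL) = 1/(4.18×2π×0.208×12.1) = 0.01513 K/W
R_total = 0.2945 K/W
Q = ΔT/R_total = 54/0.2945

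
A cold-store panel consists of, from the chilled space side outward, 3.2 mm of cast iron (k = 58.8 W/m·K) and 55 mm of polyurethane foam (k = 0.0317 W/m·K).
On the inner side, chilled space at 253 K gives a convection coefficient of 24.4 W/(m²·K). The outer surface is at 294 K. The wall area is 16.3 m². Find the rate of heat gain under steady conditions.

Thermal resistances in series:
R_inner film = 1/(h_i·A) = 1/(24.4×16.3) = 0.002514 K/W
R_cast iron = L/(kA) = 0.0032/(58.8×16.3) = 3.339×10^-6 K/W
R_polyurethane foam = L/(kA) = 0.055/(0.0317×16.3) = 0.1064 K/W
R_total = 0.109 K/W
Q = ΔT / R_total = 41 / 0.109

Q ≈ 376 W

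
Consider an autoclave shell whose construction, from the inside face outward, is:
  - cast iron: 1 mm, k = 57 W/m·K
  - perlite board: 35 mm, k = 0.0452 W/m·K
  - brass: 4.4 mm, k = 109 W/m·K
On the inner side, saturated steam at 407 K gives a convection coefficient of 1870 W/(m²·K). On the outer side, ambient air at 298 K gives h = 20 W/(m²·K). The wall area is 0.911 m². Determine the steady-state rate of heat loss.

Using the resistance-network approach (series):
R_inner film = 1/(h_i·A) = 1/(1870×0.911) = 5.87×10^-4 K/W
R_cast iron = L/(kA) = 0.001/(57×0.911) = 1.926×10^-5 K/W
R_perlite board = L/(kA) = 0.035/(0.0452×0.911) = 0.85 K/W
R_brass = L/(kA) = 0.0044/(109×0.911) = 4.431×10^-5 K/W
R_outer film = 1/(h_o·A) = 1/(20×0.911) = 0.05488 K/W
R_total = 0.9055 K/W
Q = ΔT / R_total = 109 / 0.9055

Q ≈ 120 W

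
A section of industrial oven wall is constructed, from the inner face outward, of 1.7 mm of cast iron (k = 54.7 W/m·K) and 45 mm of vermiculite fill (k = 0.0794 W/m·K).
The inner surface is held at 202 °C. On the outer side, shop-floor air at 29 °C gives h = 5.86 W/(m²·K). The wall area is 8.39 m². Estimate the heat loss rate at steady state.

Thermal resistances in series:
R_cast iron = L/(kA) = 0.0017/(54.7×8.39) = 3.704×10^-6 K/W
R_vermiculite fill = L/(kA) = 0.045/(0.0794×8.39) = 0.06755 K/W
R_outer film = 1/(h_o·A) = 1/(5.86×8.39) = 0.02034 K/W
R_total = 0.08789 K/W
Q = ΔT / R_total = 173 / 0.08789

Q ≈ 1970 W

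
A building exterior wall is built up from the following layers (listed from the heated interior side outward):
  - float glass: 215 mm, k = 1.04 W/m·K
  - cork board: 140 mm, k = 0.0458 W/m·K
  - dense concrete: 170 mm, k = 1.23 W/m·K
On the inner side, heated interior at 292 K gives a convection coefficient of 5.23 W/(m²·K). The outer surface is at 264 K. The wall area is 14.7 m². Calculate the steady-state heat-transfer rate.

Q ≈ 115 W

Using the resistance-network approach (series):
R_inner film = 1/(h_i·A) = 1/(5.23×14.7) = 0.01301 K/W
R_float glass = L/(kA) = 0.215/(1.04×14.7) = 0.01406 K/W
R_cork board = L/(kA) = 0.14/(0.0458×14.7) = 0.2079 K/W
R_dense concrete = L/(kA) = 0.17/(1.23×14.7) = 0.009402 K/W
R_total = 0.2444 K/W
Q = ΔT / R_total = 28 / 0.2444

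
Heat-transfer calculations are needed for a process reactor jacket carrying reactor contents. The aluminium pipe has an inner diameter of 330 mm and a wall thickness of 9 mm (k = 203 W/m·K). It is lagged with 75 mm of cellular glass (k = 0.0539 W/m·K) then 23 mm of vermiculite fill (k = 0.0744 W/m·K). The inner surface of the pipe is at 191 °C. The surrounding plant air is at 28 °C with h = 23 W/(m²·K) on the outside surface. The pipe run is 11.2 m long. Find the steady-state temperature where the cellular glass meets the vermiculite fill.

For a radial system each layer contributes R = ln(r_out/r_in)/(2πkL); films add R = 1/(hA).
R_aluminium pipe wall = ln(174/165)/(2π×203×11.2) = 3.718×10^-6 K/W
R_cellular glass = ln(249/174)/(2π×0.0539×11.2) = 0.09449 K/W
R_vermiculite fill = ln(272/249)/(2π×0.0744×11.2) = 0.01687 K/W
R_outer film = 1/(h_o·2πr_oL) = 1/(23×2π×0.272×11.2) = 0.002271 K/W
R_total = 0.1136 K/W
Q = ΔT/R_total = 163/0.1136
Q = 1430 W
T_interface = T_inner − Q·ΣR(inner→interface) = 191 − 1430×0.09449

T ≈ 55.5 °C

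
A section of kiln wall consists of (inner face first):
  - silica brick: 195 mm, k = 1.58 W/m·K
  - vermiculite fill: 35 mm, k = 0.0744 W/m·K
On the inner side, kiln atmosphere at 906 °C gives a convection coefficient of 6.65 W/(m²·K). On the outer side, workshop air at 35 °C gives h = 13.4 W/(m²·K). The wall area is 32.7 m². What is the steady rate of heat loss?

Using the resistance-network approach (series):
R_inner film = 1/(h_i·A) = 1/(6.65×32.7) = 0.004599 K/W
R_silica brick = L/(kA) = 0.195/(1.58×32.7) = 0.003774 K/W
R_vermiculite fill = L/(kA) = 0.035/(0.0744×32.7) = 0.01439 K/W
R_outer film = 1/(h_o·A) = 1/(13.4×32.7) = 0.002282 K/W
R_total = 0.02504 K/W
Q = ΔT / R_total = 871 / 0.02504

Q ≈ 34800 W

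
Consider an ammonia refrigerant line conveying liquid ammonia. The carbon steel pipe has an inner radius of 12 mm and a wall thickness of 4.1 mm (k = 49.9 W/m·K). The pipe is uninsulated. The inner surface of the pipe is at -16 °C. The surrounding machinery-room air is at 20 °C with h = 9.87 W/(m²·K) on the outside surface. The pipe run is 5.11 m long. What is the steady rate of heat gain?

Treating each annulus and film as a series resistance:
R_carbon steel pipe wall = ln(16.1/12)/(2π×49.9×5.11) = 1.834×10^-4 K/W
R_outer film = 1/(h_o·2πr_oL) = 1/(9.87×2π×0.0161×5.11) = 0.196 K/W
R_total = 0.1962 K/W
Q = ΔT/R_total = 36/0.1962

Q ≈ 184 W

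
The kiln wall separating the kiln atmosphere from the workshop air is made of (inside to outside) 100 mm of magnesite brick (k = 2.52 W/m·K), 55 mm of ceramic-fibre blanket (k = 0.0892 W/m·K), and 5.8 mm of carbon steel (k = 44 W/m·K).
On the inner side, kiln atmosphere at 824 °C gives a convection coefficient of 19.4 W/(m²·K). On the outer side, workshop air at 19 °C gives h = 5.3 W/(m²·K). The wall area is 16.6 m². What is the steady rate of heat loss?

Treating each layer as a thermal resistance in series:
R_inner film = 1/(h_i·A) = 1/(19.4×16.6) = 0.003105 K/W
R_magnesite brick = L/(kA) = 0.1/(2.52×16.6) = 0.002391 K/W
R_ceramic-fibre blanket = L/(kA) = 0.055/(0.0892×16.6) = 0.03714 K/W
R_carbon steel = L/(kA) = 0.0058/(44×16.6) = 7.941×10^-6 K/W
R_outer film = 1/(h_o·A) = 1/(5.3×16.6) = 0.01137 K/W
R_total = 0.05401 K/W
Q = ΔT / R_total = 805 / 0.05401

Q ≈ 14900 W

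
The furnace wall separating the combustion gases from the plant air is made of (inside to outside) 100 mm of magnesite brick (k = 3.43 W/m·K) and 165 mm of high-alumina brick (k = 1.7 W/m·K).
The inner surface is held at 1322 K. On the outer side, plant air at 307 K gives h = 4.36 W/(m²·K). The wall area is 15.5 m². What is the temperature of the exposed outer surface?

T ≈ 962 K

Model the wall as resistances in series:
R_magnesite brick = L/(kA) = 0.1/(3.43×15.5) = 0.001881 K/W
R_high-alumina brick = L/(kA) = 0.165/(1.7×15.5) = 0.006262 K/W
R_outer film = 1/(h_o·A) = 1/(4.36×15.5) = 0.0148 K/W
R_total = 0.02294 K/W;  Q = ΔT/R_total = 1015/0.02294 = 44250 W
T_interface = T_inner − Q·ΣR(inner→interface) = 1322 − 44200×0.008143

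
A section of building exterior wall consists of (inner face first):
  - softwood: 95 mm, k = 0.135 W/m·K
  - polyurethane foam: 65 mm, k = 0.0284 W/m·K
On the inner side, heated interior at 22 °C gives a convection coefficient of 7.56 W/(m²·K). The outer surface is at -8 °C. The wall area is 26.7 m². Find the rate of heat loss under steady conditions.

Treating each layer as a thermal resistance in series:
R_inner film = 1/(h_i·A) = 1/(7.56×26.7) = 0.004954 K/W
R_softwood = L/(kA) = 0.095/(0.135×26.7) = 0.02636 K/W
R_polyurethane foam = L/(kA) = 0.065/(0.0284×26.7) = 0.08572 K/W
R_total = 0.117 K/W
Q = ΔT / R_total = 30 / 0.117

Q ≈ 256 W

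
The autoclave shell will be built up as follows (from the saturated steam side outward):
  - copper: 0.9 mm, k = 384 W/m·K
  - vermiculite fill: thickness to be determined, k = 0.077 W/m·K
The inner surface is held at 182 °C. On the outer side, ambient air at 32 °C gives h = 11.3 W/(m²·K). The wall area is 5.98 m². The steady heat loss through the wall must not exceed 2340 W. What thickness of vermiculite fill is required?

Using the resistance-network approach (series):
R_copper = L/(kA) = 0.0009/(384×5.98) = 3.919×10^-7 K/W
R_outer film = 1/(h_o·A) = 1/(11.3×5.98) = 0.0148 K/W
Sum of the known resistances R_other = 0.0148 K/W
Required total resistance R_tot = ΔT/Q_allow = 150/2340 = 0.0641 K/W
R_vermiculite fill = R_tot − R_other = 0.0493 K/W
L = R·k·A = 0.0493×0.077×5.98

L ≈ 22.7 mm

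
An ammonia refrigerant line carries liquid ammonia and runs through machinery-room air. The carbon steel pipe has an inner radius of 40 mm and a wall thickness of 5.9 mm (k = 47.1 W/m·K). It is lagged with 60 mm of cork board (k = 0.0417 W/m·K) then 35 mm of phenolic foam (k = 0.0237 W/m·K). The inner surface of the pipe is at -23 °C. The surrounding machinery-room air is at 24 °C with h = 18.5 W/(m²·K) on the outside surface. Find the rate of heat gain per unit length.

q′ ≈ 9.09 W/m

Per-layer cylindrical resistances, series-summed:
R_carbon steel pipe wall = ln(45.9/40)/(2π×47.1×1) = 4.649×10^-4 K/W
R_cork board = ln(105.9/45.9)/(2π×0.0417×1) = 3.191 K/W
R_phenolic foam = ln(140.9/105.9)/(2π×0.0237×1) = 1.918 K/W
R_outer film = 1/(h_o·2πr_oL) = 1/(18.5×2π×0.1409×1) = 0.06106 K/W
R_total = 5.17 K/W
Q = ΔT/R_total = 47/5.17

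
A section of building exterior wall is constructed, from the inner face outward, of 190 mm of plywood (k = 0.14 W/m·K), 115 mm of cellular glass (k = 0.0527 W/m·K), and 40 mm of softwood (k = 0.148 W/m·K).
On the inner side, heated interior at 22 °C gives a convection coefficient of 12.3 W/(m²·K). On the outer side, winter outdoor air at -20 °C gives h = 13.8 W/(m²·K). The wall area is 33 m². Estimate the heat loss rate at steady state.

Q ≈ 350 W

Series thermal resistances:
R_inner film = 1/(h_i·A) = 1/(12.3×33) = 0.002464 K/W
R_plywood = L/(kA) = 0.19/(0.14×33) = 0.04113 K/W
R_cellular glass = L/(kA) = 0.115/(0.0527×33) = 0.06613 K/W
R_softwood = L/(kA) = 0.04/(0.148×33) = 0.00819 K/W
R_outer film = 1/(h_o·A) = 1/(13.8×33) = 0.002196 K/W
R_total = 0.1201 K/W
Q = ΔT / R_total = 42 / 0.1201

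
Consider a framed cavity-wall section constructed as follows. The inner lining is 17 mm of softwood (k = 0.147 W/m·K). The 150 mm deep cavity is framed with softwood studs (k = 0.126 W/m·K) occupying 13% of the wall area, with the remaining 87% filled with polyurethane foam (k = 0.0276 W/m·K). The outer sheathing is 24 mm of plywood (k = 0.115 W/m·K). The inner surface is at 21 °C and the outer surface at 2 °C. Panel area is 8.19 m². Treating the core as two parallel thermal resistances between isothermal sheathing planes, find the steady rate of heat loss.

Q ≈ 38.5 W

Sheathing layers in series; stud and cavity paths in parallel between them.
R_inner = 0.017/(0.147×8.19) = 0.01412 K/W
R_stud  = 0.15/(0.126×0.13×8.19) = 1.118 K/W
R_cav   = 0.15/(0.0276×0.87×8.19) = 0.7627 K/W
1/R_core = 1/R_stud + 1/R_cav → R_core = 0.4534 K/W
R_outer = 0.024/(0.115×8.19) = 0.02548 K/W
R_total = 0.493 K/W
Q = ΔT/R_total = 19/0.493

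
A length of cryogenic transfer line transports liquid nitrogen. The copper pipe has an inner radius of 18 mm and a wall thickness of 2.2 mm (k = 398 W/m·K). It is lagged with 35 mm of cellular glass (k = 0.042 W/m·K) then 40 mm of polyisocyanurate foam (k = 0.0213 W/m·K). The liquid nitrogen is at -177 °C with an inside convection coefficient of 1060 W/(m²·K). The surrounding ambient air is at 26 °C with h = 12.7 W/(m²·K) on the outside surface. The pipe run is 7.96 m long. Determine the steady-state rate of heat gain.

Q ≈ 201 W

Radial resistances (cylindrical: R_cond = ln(r_o/r_i)/(2πkL), R_conv = 1/(h·2πrL)):
R_inner film = 1/(h_i·2πr₁L) = 1/(1060×2π×0.018×7.96) = 0.001048 K/W
R_copper pipe wall = ln(20.2/18)/(2π×398×7.96) = 5.793×10^-6 K/W
R_cellular glass = ln(55.2/20.2)/(2π×0.042×7.96) = 0.4786 K/W
R_polyisocyanurate foam = ln(95.2/55.2)/(2π×0.0213×7.96) = 0.5116 K/W
R_outer film = 1/(h_o·2πr_oL) = 1/(12.7×2π×0.0952×7.96) = 0.01654 K/W
R_total = 1.008 K/W
Q = ΔT/R_total = 203/1.008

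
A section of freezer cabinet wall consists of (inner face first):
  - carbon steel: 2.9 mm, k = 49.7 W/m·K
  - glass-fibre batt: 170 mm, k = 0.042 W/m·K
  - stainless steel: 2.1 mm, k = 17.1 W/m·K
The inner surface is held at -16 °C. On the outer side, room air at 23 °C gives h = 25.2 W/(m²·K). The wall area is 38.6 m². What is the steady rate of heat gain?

Q ≈ 368 W

Model the wall as resistances in series:
R_carbon steel = L/(kA) = 0.0029/(49.7×38.6) = 1.512×10^-6 K/W
R_glass-fibre batt = L/(kA) = 0.17/(0.042×38.6) = 0.1049 K/W
R_stainless steel = L/(kA) = 0.0021/(17.1×38.6) = 3.182×10^-6 K/W
R_outer film = 1/(h_o·A) = 1/(25.2×38.6) = 0.001028 K/W
R_total = 0.1059 K/W
Q = ΔT / R_total = 39 / 0.1059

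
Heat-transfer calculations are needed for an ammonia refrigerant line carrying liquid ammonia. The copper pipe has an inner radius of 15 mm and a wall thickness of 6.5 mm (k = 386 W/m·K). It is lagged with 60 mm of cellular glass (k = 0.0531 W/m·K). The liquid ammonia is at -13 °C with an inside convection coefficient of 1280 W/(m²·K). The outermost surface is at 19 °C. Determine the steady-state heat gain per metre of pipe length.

For a radial system each layer contributes R = ln(r_out/r_in)/(2πkL); films add R = 1/(hA).
R_inner film = 1/(h_i·2πr₁L) = 1/(1280×2π×0.015×1) = 0.008289 K/W
R_copper pipe wall = ln(21.5/15)/(2π×386×1) = 1.484×10^-4 K/W
R_cellular glass = ln(81.5/21.5)/(2π×0.0531×1) = 3.994 K/W
R_total = 4.002 K/W
Q = ΔT/R_total = 32/4.002

q′ ≈ 8 W/m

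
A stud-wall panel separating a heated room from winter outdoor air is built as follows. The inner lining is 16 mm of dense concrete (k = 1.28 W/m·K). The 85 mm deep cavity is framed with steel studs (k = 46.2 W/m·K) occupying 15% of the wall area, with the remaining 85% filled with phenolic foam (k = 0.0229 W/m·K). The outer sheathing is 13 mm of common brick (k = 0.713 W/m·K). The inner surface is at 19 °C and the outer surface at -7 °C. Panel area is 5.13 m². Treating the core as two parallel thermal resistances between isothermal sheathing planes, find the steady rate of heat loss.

Sheathing layers in series; stud and cavity paths in parallel between them.
R_inner = 0.016/(1.28×5.13) = 0.002437 K/W
R_stud  = 0.085/(46.2×0.15×5.13) = 0.002391 K/W
R_cav   = 0.085/(0.0229×0.85×5.13) = 0.8512 K/W
1/R_core = 1/R_stud + 1/R_cav → R_core = 0.002384 K/W
R_outer = 0.013/(0.713×5.13) = 0.003554 K/W
R_total = 0.008375 K/W
Q = ΔT/R_total = 26/0.008375

Q ≈ 3100 W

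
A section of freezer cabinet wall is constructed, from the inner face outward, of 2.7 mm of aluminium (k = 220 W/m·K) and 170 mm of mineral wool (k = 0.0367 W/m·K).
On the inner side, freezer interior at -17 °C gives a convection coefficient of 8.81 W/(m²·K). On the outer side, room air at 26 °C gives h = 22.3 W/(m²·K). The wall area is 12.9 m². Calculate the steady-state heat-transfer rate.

Model the wall as resistances in series:
R_inner film = 1/(h_i·A) = 1/(8.81×12.9) = 0.008799 K/W
R_aluminium = L/(kA) = 0.0027/(220×12.9) = 9.514×10^-7 K/W
R_mineral wool = L/(kA) = 0.17/(0.0367×12.9) = 0.3591 K/W
R_outer film = 1/(h_o·A) = 1/(22.3×12.9) = 0.003476 K/W
R_total = 0.3714 K/W
Q = ΔT / R_total = 43 / 0.3714

Q ≈ 116 W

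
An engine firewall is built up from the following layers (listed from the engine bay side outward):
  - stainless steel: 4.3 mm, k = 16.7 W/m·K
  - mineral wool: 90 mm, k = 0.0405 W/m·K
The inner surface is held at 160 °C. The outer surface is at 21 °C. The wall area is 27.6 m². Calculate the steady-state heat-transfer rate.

Q ≈ 1730 W

Series thermal resistances:
R_stainless steel = L/(kA) = 0.0043/(16.7×27.6) = 9.329×10^-6 K/W
R_mineral wool = L/(kA) = 0.09/(0.0405×27.6) = 0.08052 K/W
R_total = 0.08052 K/W
Q = ΔT / R_total = 139 / 0.08052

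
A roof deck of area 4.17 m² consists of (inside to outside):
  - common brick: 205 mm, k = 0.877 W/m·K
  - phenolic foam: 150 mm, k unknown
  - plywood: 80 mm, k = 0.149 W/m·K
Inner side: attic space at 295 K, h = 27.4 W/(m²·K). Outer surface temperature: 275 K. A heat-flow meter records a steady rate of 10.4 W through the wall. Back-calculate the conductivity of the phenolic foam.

Using the resistance-network approach (series):
R_inner film = 1/(h_i·A) = 1/(27.4×4.17) = 0.008752 K/W
R_common brick = L/(kA) = 0.205/(0.877×4.17) = 0.05606 K/W
R_plywood = L/(kA) = 0.08/(0.149×4.17) = 0.1288 K/W
Sum of known resistances R_other = 0.1936 K/W
Total R = ΔT/Q = 20/10.4 = 1.923 K/W
R_phenolic foam = R_total − R_other = 1.73 K/W
k = L/(R·A) = 0.15/(1.73×4.17)

k ≈ 0.0208 W/(m·K)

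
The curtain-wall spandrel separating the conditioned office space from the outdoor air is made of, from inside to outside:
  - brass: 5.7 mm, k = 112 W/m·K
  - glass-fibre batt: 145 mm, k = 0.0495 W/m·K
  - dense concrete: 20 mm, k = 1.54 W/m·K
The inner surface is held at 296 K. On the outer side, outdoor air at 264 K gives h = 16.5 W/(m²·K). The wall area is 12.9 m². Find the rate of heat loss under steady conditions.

Q ≈ 137 W

Model the wall as resistances in series:
R_brass = L/(kA) = 0.0057/(112×12.9) = 3.945×10^-6 K/W
R_glass-fibre batt = L/(kA) = 0.145/(0.0495×12.9) = 0.2271 K/W
R_dense concrete = L/(kA) = 0.02/(1.54×12.9) = 0.001007 K/W
R_outer film = 1/(h_o·A) = 1/(16.5×12.9) = 0.004698 K/W
R_total = 0.2328 K/W
Q = ΔT / R_total = 32 / 0.2328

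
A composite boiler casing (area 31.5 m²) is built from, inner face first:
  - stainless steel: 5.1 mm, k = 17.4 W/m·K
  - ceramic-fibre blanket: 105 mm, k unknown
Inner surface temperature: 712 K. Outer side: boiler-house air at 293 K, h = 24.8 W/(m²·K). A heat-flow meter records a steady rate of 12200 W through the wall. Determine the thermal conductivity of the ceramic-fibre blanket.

k ≈ 0.101 W/(m·K)

Using the resistance-network approach (series):
R_stainless steel = L/(kA) = 0.0051/(17.4×31.5) = 9.305×10^-6 K/W
R_outer film = 1/(h_o·A) = 1/(24.8×31.5) = 0.00128 K/W
Sum of known resistances R_other = 0.001289 K/W
Total R = ΔT/Q = 419/12200 = 0.03434 K/W
R_ceramic-fibre blanket = R_total − R_other = 0.03305 K/W
k = L/(R·A) = 0.105/(0.03305×31.5)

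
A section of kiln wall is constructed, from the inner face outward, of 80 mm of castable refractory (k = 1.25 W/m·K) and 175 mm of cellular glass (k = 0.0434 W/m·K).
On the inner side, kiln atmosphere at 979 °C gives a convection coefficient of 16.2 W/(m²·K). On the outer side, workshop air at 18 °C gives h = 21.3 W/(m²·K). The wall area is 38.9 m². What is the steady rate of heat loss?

Q ≈ 8890 W

Series thermal resistances:
R_inner film = 1/(h_i·A) = 1/(16.2×38.9) = 0.001587 K/W
R_castable refractory = L/(kA) = 0.08/(1.25×38.9) = 0.001645 K/W
R_cellular glass = L/(kA) = 0.175/(0.0434×38.9) = 0.1037 K/W
R_outer film = 1/(h_o·A) = 1/(21.3×38.9) = 0.001207 K/W
R_total = 0.1081 K/W
Q = ΔT / R_total = 961 / 0.1081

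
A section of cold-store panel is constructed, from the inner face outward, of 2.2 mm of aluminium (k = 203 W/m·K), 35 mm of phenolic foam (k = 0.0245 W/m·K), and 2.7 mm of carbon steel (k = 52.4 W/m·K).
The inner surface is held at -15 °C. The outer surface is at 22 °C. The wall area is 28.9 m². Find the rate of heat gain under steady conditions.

Thermal resistances in series:
R_aluminium = L/(kA) = 0.0022/(203×28.9) = 3.75×10^-7 K/W
R_phenolic foam = L/(kA) = 0.035/(0.0245×28.9) = 0.04943 K/W
R_carbon steel = L/(kA) = 0.0027/(52.4×28.9) = 1.783×10^-6 K/W
R_total = 0.04943 K/W
Q = ΔT / R_total = 37 / 0.04943

Q ≈ 748 W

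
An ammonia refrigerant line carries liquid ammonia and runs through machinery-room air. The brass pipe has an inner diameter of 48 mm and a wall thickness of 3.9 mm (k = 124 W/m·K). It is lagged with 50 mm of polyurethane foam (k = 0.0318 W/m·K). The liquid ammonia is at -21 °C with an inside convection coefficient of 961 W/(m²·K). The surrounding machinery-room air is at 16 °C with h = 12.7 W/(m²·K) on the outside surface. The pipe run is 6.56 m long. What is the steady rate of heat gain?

For a radial system each layer contributes R = ln(r_out/r_in)/(2πkL); films add R = 1/(hA).
R_inner film = 1/(h_i·2πr₁L) = 1/(961×2π×0.024×6.56) = 0.001052 K/W
R_brass pipe wall = ln(27.9/24)/(2π×124×6.56) = 2.946×10^-5 K/W
R_polyurethane foam = ln(77.9/27.9)/(2π×0.0318×6.56) = 0.7834 K/W
R_outer film = 1/(h_o·2πr_oL) = 1/(12.7×2π×0.0779×6.56) = 0.02452 K/W
R_total = 0.809 K/W
Q = ΔT/R_total = 37/0.809

Q ≈ 45.7 W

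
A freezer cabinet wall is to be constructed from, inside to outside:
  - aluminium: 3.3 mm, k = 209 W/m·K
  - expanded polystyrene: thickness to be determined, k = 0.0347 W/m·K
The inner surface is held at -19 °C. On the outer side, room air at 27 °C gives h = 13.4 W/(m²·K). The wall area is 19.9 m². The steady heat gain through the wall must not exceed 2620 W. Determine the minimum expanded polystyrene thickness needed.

Treating each layer as a thermal resistance in series:
R_aluminium = L/(kA) = 0.0033/(209×19.9) = 7.934×10^-7 K/W
R_outer film = 1/(h_o·A) = 1/(13.4×19.9) = 0.00375 K/W
Sum of the known resistances R_other = 0.003751 K/W
Required total resistance R_tot = ΔT/Q_allow = 46/2620 = 0.01756 K/W
R_expanded polystyrene = R_tot − R_other = 0.01381 K/W
L = R·k·A = 0.01381×0.0347×19.9

L ≈ 9.53 mm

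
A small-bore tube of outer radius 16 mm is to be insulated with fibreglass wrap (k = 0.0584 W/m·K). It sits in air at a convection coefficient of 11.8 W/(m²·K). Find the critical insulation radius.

r_cr ≈ 4.95 mm

For a cylinder r_cr = k/h = 0.0584/11.8
r_cr = 4.95 mm; since the bare radius (16 mm) is above r_cr, any added insulation will reduce heat loss.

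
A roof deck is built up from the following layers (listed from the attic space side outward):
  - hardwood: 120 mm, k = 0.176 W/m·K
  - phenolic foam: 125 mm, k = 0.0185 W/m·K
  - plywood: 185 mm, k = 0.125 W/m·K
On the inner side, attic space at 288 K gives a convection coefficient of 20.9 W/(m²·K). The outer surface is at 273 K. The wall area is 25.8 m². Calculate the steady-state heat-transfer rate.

Treating each layer as a thermal resistance in series:
R_inner film = 1/(h_i·A) = 1/(20.9×25.8) = 0.001855 K/W
R_hardwood = L/(kA) = 0.12/(0.176×25.8) = 0.02643 K/W
R_phenolic foam = L/(kA) = 0.125/(0.0185×25.8) = 0.2619 K/W
R_plywood = L/(kA) = 0.185/(0.125×25.8) = 0.05736 K/W
R_total = 0.3475 K/W
Q = ΔT / R_total = 15 / 0.3475

Q ≈ 43.2 W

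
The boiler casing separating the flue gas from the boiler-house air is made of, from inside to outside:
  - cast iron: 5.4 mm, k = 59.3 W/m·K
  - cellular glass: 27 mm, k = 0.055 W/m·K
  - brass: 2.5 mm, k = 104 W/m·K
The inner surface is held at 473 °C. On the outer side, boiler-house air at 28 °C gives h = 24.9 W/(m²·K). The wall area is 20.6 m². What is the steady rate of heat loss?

Q ≈ 17300 W

Using the resistance-network approach (series):
R_cast iron = L/(kA) = 0.0054/(59.3×20.6) = 4.421×10^-6 K/W
R_cellular glass = L/(kA) = 0.027/(0.055×20.6) = 0.02383 K/W
R_brass = L/(kA) = 0.0025/(104×20.6) = 1.167×10^-6 K/W
R_outer film = 1/(h_o·A) = 1/(24.9×20.6) = 0.00195 K/W
R_total = 0.02579 K/W
Q = ΔT / R_total = 445 / 0.02579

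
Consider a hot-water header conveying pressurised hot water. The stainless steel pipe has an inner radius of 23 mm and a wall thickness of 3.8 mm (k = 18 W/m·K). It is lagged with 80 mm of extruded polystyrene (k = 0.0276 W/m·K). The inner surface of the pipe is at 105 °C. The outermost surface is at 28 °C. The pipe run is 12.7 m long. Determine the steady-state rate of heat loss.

Q ≈ 123 W

For a radial system each layer contributes R = ln(r_out/r_in)/(2πkL); films add R = 1/(hA).
R_stainless steel pipe wall = ln(26.8/23)/(2π×18×12.7) = 1.065×10^-4 K/W
R_extruded polystyrene = ln(106.8/26.8)/(2π×0.0276×12.7) = 0.6278 K/W
R_total = 0.6279 K/W
Q = ΔT/R_total = 77/0.6279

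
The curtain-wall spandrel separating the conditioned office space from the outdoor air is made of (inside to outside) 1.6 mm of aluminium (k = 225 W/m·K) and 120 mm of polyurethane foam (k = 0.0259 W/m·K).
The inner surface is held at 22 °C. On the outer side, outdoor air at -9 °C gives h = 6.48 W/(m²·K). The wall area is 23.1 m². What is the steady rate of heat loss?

Thermal resistances in series:
R_aluminium = L/(kA) = 0.0016/(225×23.1) = 3.078×10^-7 K/W
R_polyurethane foam = L/(kA) = 0.12/(0.0259×23.1) = 0.2006 K/W
R_outer film = 1/(h_o·A) = 1/(6.48×23.1) = 0.006681 K/W
R_total = 0.2073 K/W
Q = ΔT / R_total = 31 / 0.2073

Q ≈ 150 W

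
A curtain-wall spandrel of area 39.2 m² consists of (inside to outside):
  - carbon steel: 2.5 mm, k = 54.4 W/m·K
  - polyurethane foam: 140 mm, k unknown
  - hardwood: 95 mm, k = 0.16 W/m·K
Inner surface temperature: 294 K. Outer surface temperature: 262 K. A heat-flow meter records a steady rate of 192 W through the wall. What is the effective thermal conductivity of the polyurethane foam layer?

k ≈ 0.0236 W/(m·K)

Using the resistance-network approach (series):
R_carbon steel = L/(kA) = 0.0025/(54.4×39.2) = 1.172×10^-6 K/W
R_hardwood = L/(kA) = 0.095/(0.16×39.2) = 0.01515 K/W
Sum of known resistances R_other = 0.01515 K/W
Total R = ΔT/Q = 32/192 = 0.1667 K/W
R_polyurethane foam = R_total − R_other = 0.1515 K/W
k = L/(R·A) = 0.14/(0.1515×39.2)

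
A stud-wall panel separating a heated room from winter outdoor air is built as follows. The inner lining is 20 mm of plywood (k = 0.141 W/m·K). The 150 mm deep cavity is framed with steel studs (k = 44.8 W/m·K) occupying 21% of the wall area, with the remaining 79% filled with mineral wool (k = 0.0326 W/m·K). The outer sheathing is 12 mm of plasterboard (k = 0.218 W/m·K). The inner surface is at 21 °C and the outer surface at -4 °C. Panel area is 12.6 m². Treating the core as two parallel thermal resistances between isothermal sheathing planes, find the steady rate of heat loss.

Sheathing layers in series; stud and cavity paths in parallel between them.
R_inner = 0.02/(0.141×12.6) = 0.01126 K/W
R_stud  = 0.15/(44.8×0.21×12.6) = 0.001265 K/W
R_cav   = 0.15/(0.0326×0.79×12.6) = 0.4622 K/W
1/R_core = 1/R_stud + 1/R_cav → R_core = 0.001262 K/W
R_outer = 0.012/(0.218×12.6) = 0.004369 K/W
R_total = 0.01689 K/W
Q = ΔT/R_total = 25/0.01689

Q ≈ 1480 W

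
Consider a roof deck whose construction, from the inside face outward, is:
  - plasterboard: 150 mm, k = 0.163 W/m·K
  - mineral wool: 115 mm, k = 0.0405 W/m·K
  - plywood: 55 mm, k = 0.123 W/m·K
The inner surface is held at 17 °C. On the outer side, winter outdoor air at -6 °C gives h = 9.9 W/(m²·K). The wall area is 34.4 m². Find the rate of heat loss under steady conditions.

Q ≈ 184 W

Treating each layer as a thermal resistance in series:
R_plasterboard = L/(kA) = 0.15/(0.163×34.4) = 0.02675 K/W
R_mineral wool = L/(kA) = 0.115/(0.0405×34.4) = 0.08254 K/W
R_plywood = L/(kA) = 0.055/(0.123×34.4) = 0.013 K/W
R_outer film = 1/(h_o·A) = 1/(9.9×34.4) = 0.002936 K/W
R_total = 0.1252 K/W
Q = ΔT / R_total = 23 / 0.1252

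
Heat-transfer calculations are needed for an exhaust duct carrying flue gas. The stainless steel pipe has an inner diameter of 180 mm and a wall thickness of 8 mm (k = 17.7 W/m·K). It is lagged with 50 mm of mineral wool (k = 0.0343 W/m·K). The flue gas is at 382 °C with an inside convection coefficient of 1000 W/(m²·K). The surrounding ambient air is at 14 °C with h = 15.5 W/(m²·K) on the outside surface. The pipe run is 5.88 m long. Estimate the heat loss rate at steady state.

Radial resistances (cylindrical: R_cond = ln(r_o/r_i)/(2πkL), R_conv = 1/(h·2πrL)):
R_inner film = 1/(h_i·2πr₁L) = 1/(1000×2π×0.09×5.88) = 3.007×10^-4 K/W
R_stainless steel pipe wall = ln(98/90)/(2π×17.7×5.88) = 1.302×10^-4 K/W
R_mineral wool = ln(148/98)/(2π×0.0343×5.88) = 0.3253 K/W
R_outer film = 1/(h_o·2πr_oL) = 1/(15.5×2π×0.148×5.88) = 0.0118 K/W
R_total = 0.3375 K/W
Q = ΔT/R_total = 368/0.3375

Q ≈ 1090 W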